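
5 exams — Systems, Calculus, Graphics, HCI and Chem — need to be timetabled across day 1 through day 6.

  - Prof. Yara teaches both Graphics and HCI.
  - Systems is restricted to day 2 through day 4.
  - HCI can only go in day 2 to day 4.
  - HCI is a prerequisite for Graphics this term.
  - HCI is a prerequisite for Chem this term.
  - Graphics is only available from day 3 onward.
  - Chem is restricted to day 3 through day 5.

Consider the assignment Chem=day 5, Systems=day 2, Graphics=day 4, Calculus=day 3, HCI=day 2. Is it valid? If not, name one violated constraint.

Graphics is only available from day 3 onward — holds.
HCI is a prerequisite for Chem this term — holds.
HCI is a prerequisite for Graphics this term — holds.
HCI can only go in day 2 to day 4 — holds.
Systems is restricted to day 2 through day 4 — holds.
Chem is restricted to day 3 through day 5 — holds.
Prof. Yara teaches both Graphics and HCI — holds.

Valid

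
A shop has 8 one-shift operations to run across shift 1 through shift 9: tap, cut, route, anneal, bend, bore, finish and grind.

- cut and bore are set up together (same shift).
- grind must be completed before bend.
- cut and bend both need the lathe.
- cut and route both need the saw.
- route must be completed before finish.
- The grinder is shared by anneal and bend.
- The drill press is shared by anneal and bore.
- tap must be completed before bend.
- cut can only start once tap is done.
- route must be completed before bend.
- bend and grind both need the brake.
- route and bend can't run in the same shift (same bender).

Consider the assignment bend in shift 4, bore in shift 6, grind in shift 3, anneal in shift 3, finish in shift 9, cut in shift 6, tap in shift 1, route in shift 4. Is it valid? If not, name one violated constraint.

No — it violates: route and bend can't run in the same shift (same bender)

tap must be completed before bend — holds.
bend and grind both need the brake — holds.
The drill press is shared by anneal and bore — holds.
cut and route both need the saw — holds.
route must be completed before bend — violated.
route must be completed before finish — holds.
The grinder is shared by anneal and bend — holds.
cut and bend both need the lathe — holds.
cut and bore are set up together (same shift) — holds.
cut can only start once tap is done — holds.
grind must be completed before bend — holds.
route and bend can't run in the same shift (same bender) — violated.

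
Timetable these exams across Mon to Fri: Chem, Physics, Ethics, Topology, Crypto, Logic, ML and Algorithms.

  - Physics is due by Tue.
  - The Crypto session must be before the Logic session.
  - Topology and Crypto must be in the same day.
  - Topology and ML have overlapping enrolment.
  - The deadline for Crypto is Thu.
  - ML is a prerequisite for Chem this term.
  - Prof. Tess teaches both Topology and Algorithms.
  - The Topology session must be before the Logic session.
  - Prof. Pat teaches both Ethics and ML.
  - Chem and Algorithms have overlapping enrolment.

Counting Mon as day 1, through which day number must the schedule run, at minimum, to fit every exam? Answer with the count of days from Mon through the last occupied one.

The precedence chain requires at least 2 distinct days.
Could 2 days be enough, i.e. nothing placed later than Tue? No: Logic must come after Topology (at Mon or later) → {Tue}; Topology must come before Logic (at Tue or earlier) → {Mon}; Chem must come after ML (at Mon or later) → {Tue}; ML must come before Chem (at Tue or earlier) → {Mon}; ML can't share with Topology (Mon) → nothing is left.
So 2 days is not enough.
3 works (last occupied day: Wed): for example Crypto=Mon; ML=Tue; Topology=Mon; Logic=Tue; Physics=Mon; Ethics=Mon; Algorithms=Tue; Chem=Wed.

3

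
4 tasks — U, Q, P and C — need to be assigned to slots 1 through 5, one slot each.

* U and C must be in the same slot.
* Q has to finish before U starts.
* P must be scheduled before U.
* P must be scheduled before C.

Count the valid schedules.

Splitting on U: it can be 2 (1), 3 (4), 4 (9), 5 (16). Listing each branch's schedules as (Q, P, C):
U=2: (1,1,2) — 1.
U=3: (1,1,3) (1,2,3) (2,1,3) (2,2,3) — 4.
U=4: (1,1,4) (1,2,4) (1,3,4) (2,1,4) (2,2,4) (2,3,4) (3,1,4) (3,2,4) (3,3,4) — 9.
U=5: (1,1,5) (1,2,5) (1,3,5) (1,4,5) (2,1,5) (2,2,5) (2,3,5) (2,4,5) (3,1,5) (3,2,5) (3,3,5) (3,4,5) (4,1,5) (4,2,5) (4,3,5) (4,4,5) — 16.
Summing: 1 + 4 + 9 + 16 = 30.

30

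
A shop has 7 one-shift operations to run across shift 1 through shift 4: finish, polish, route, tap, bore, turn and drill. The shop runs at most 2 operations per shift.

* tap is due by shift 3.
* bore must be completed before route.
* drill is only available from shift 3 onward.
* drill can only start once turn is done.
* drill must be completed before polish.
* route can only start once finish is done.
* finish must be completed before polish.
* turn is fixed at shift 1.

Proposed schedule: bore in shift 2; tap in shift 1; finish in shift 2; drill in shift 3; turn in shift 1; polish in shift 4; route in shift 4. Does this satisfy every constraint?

Yes

finish must be completed before polish — holds.
drill must be completed before polish — holds.
drill is only available from shift 3 onward — holds.
route can only start once finish is done — holds.
drill can only start once turn is done — holds.
turn is fixed at shift 1 — holds.
The shop runs at most 2 operations per shift — holds.
tap is due by shift 3 — holds.
bore must be completed before route — holds.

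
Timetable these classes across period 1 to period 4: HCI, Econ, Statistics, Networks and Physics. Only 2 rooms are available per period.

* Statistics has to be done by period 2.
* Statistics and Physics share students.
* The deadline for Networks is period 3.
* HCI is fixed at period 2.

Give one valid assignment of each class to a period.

Statistics in period 1; HCI in period 2; Econ in period 2; Networks in period 1; Physics in period 3

Checking: Statistics(period 1) != Physics(period 3); Networks=period 1 in [period 1,period 3]; Statistics=period 1 in [period 1,period 2]; HCI=period 2 in [period 2,period 2]; max 2 per period (cap 2).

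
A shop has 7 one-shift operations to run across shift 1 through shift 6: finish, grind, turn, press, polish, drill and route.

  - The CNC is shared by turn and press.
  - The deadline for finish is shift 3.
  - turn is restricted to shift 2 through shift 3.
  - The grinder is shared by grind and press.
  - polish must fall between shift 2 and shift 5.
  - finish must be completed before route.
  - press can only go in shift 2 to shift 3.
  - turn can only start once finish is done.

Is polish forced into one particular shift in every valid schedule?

polish can be shift 2 (e.g. route in shift 2; finish in shift 1; turn in shift 2; polish in shift 2; drill in shift 1; grind in shift 1; press in shift 3) or shift 3 (e.g. polish -> shift 3; finish -> shift 1; grind -> shift 1; press -> shift 3; route -> shift 2; drill -> shift 1; turn -> shift 2).

No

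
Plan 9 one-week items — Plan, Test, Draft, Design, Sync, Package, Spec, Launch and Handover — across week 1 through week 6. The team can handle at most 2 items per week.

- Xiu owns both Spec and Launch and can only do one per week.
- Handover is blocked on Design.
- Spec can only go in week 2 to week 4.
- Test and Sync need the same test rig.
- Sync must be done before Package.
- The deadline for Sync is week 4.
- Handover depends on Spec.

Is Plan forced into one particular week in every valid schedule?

Plan can be week 1 (e.g. Launch=week 5, Sync=week 1, Spec=week 2, Draft=week 4, Plan=week 1, Test=week 4, Design=week 2, Package=week 3, Handover=week 3) or week 2 (e.g. Package -> week 3; Test -> week 4; Sync -> week 1; Draft -> week 4; Plan -> week 2; Handover -> week 3; Design -> week 1; Launch -> week 5; Spec -> week 2).

No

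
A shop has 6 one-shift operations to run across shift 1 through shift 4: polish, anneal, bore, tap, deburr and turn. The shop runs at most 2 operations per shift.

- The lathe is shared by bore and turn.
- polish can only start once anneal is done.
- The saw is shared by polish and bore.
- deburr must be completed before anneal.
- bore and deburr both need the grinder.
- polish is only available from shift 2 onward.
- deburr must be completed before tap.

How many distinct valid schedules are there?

42

Splitting on polish: it can be shift 3 (12), shift 4 (30). Listing each branch's schedules as (anneal, bore, tap, deburr, turn) by shift number:
polish=shift 3: (2,2,3,1,1) (2,2,3,1,4) (2,2,4,1,1) (2,2,4,1,3) (2,2,4,1,4) (2,4,2,1,1) (2,4,2,1,3) (2,4,3,1,1) (2,4,3,1,2) (2,4,4,1,1) (2,4,4,1,2) (2,4,4,1,3) — 12.
polish=shift 4: (2,2,3,1,1) (2,2,3,1,3) (2,2,3,1,4) (2,2,4,1,1) (2,2,4,1,3) (2,3,2,1,1) (2,3,2,1,4) (2,3,3,1,1) (2,3,3,1,2) (2,3,3,1,4) (2,3,4,1,1) (2,3,4,1,2) (3,1,3,2,2) (3,1,3,2,4) (3,1,4,2,2) (3,1,4,2,3) (3,2,2,1,1) (3,2,2,1,3) (3,2,2,1,4) (3,2,3,1,1) (3,2,3,1,4) (3,2,4,1,1) (3,2,4,1,3) (3,3,2,1,1) (3,3,2,1,2) (3,3,2,1,4) (3,3,4,1,1) (3,3,4,1,2) (3,3,4,2,1) (3,3,4,2,2) — 30.
Summing: 12 + 30 = 42.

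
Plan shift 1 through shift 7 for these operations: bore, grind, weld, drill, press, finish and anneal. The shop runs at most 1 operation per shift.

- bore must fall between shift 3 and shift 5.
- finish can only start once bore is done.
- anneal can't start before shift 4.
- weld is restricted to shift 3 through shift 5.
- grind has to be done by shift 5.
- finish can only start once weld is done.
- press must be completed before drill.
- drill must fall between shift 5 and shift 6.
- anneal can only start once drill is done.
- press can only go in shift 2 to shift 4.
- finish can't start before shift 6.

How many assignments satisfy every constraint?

4

Enumerating: press -> shift 2, grind -> shift 1, finish -> shift 6, weld -> shift 4, drill -> shift 5, bore -> shift 3, anneal -> shift 7 | finish in shift 6, weld in shift 3, anneal in shift 7, grind in shift 1, bore in shift 4, press in shift 2, drill in shift 5 | grind -> shift 1; finish -> shift 7; bore -> shift 3; press -> shift 2; anneal -> shift 6; drill -> shift 5; weld -> shift 4 | anneal in shift 6, press in shift 2, drill in shift 5, bore in shift 4, finish in shift 7, weld in shift 3, grind in shift 1.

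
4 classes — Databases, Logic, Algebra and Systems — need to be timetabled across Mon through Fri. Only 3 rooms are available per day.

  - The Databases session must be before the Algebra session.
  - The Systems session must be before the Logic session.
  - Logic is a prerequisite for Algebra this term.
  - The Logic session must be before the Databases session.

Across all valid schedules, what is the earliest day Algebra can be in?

Thu

Precedence pushes Algebra to at least Thu.
Algebra at Thu is achievable: Systems=Mon, Logic=Tue, Databases=Wed, Algebra=Thu.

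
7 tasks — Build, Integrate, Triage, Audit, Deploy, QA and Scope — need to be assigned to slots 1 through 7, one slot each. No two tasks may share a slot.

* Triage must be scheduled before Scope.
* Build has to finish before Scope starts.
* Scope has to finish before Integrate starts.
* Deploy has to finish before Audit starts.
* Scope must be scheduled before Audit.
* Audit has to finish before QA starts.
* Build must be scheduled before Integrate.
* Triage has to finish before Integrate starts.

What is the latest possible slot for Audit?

Precedence pushes Audit to at least 3; downstream work caps Audit at 6.
Audit at 6 is achievable: QA -> 7, Integrate -> 4, Audit -> 6, Triage -> 2, Deploy -> 5, Scope -> 3, Build -> 1.

6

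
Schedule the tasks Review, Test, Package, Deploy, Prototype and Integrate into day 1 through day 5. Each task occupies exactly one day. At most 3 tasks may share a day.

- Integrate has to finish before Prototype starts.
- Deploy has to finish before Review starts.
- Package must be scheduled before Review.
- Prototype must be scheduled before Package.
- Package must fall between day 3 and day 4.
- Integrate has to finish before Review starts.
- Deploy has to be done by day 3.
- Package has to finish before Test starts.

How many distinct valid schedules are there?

Splitting on Review: it can be day 4 (6), day 5 (15). Listing each branch's schedules as (Test, Package, Deploy, Prototype, Integrate) by day number:
Review=day 4: (4,3,1,2,1) (4,3,2,2,1) (4,3,3,2,1) (5,3,1,2,1) (5,3,2,2,1) (5,3,3,2,1) — 6.
Review=day 5: (4,3,1,2,1) (4,3,2,2,1) (4,3,3,2,1) (5,3,1,2,1) (5,3,2,2,1) (5,3,3,2,1) (5,4,1,2,1) (5,4,1,3,1) (5,4,1,3,2) (5,4,2,2,1) (5,4,2,3,1) (5,4,2,3,2) (5,4,3,2,1) (5,4,3,3,1) (5,4,3,3,2) — 15.
Summing: 6 + 15 = 21.

21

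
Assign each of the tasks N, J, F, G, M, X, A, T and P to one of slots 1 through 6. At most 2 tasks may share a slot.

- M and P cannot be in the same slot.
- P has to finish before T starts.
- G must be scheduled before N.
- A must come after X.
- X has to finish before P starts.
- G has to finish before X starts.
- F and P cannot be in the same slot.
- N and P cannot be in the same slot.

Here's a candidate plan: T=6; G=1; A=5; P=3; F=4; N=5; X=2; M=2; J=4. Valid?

Yes, all constraints hold

M and P cannot be in the same slot — holds.
X has to finish before P starts — holds.
G has to finish before X starts — holds.
At most 2 tasks may share a slot — holds.
N and P cannot be in the same slot — holds.
F and P cannot be in the same slot — holds.
A must come after X — holds.
P has to finish before T starts — holds.
G must be scheduled before N — holds.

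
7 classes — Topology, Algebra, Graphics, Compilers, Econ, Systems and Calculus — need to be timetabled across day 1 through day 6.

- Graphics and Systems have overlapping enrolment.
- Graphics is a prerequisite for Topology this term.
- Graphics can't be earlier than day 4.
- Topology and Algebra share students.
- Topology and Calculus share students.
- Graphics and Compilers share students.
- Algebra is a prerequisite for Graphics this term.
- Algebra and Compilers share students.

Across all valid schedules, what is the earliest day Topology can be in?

Precedence pushes Topology to at least day 5.
Topology at day 5 is achievable: Compilers=day 2; Graphics=day 4; Systems=day 1; Topology=day 5; Econ=day 1; Algebra=day 1; Calculus=day 1.

day 5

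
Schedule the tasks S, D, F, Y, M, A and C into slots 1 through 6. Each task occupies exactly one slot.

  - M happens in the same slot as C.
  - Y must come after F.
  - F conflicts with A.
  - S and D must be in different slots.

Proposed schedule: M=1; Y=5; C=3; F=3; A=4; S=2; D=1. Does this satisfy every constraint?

F conflicts with A — holds.
Y must come after F — holds.
S and D must be in different slots — holds.
M happens in the same slot as C — violated.

No. M happens in the same slot as C is not satisfied.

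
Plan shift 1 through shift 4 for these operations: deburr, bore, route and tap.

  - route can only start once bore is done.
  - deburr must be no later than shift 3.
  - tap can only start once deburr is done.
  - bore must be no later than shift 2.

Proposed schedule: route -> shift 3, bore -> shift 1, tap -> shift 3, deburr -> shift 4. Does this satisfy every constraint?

deburr must be no later than shift 3 — violated.
bore must be no later than shift 2 — holds.
tap can only start once deburr is done — violated.
route can only start once bore is done — holds.

Invalid. deburr must be no later than shift 3.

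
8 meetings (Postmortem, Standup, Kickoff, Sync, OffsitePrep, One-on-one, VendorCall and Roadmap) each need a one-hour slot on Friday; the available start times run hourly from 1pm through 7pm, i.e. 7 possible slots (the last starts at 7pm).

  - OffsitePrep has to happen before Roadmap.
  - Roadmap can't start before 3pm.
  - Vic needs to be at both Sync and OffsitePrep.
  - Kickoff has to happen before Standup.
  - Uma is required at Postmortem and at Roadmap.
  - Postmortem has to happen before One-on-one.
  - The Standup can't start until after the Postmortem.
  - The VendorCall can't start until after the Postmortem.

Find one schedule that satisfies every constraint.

VendorCall -> 2pm, OffsitePrep -> 1pm, Kickoff -> 1pm, Roadmap -> 3pm, One-on-one -> 2pm, Standup -> 2pm, Sync -> 2pm, Postmortem -> 1pm

Checking: OffsitePrep(1pm) before Roadmap(3pm); Postmortem(1pm) before One-on-one(2pm); Postmortem(1pm) before Standup(2pm); Kickoff(1pm) before Standup(2pm); Postmortem(1pm) before VendorCall(2pm); Postmortem(1pm) != Roadmap(3pm); Sync(2pm) != OffsitePrep(1pm); Roadmap=3pm in [3pm,7pm].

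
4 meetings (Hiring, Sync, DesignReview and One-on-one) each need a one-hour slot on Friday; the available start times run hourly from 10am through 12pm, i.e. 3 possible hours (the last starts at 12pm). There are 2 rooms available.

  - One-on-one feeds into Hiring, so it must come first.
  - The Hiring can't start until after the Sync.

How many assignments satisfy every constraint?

12

Splitting on Hiring: it can be 11am (2), 12pm (10). Listing each branch's schedules as (Sync, DesignReview, One-on-one):
Hiring=11am: (10am,11am,10am) (10am,12pm,10am) — 2.
Hiring=12pm: (10am,10am,11am) (10am,11am,10am) (10am,11am,11am) (10am,12pm,10am) (10am,12pm,11am) (11am,10am,10am) (11am,10am,11am) (11am,11am,10am) (11am,12pm,10am) (11am,12pm,11am) — 10.
Summing: 2 + 10 = 12.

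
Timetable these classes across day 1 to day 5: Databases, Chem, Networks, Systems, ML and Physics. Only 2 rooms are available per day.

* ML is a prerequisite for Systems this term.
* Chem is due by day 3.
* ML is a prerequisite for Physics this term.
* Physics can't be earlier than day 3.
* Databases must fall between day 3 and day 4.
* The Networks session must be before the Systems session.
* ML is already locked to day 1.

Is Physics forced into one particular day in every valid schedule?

Physics can be day 3 (e.g. Physics=day 3, ML=day 1, Systems=day 4, Chem=day 1, Networks=day 2, Databases=day 3) or day 4 (e.g. ML=day 1, Databases=day 3, Chem=day 1, Networks=day 2, Systems=day 3, Physics=day 4).

No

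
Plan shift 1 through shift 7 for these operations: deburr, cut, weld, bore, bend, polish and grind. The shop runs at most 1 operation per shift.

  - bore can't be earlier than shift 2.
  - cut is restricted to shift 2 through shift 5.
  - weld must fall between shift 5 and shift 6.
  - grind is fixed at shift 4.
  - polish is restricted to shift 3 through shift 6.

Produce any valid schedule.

bend in shift 7; weld in shift 5; deburr in shift 1; grind in shift 4; polish in shift 3; bore in shift 6; cut in shift 2

Checking: weld=shift 5 in [shift 5,shift 6]; bore=shift 6 in [shift 2,shift 7]; polish=shift 3 in [shift 3,shift 6]; grind=shift 4 in [shift 4,shift 4]; cut=shift 2 in [shift 2,shift 5]; max 1 per shift (cap 1).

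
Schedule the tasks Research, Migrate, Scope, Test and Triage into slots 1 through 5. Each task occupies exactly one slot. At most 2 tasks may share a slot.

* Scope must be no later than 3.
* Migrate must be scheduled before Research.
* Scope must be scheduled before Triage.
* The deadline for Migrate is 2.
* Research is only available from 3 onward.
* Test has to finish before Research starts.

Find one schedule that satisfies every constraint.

Migrate -> 1, Research -> 3, Scope -> 1, Test -> 2, Triage -> 2

Checking: Test(2) before Research(3); Scope(1) before Triage(2); Migrate(1) before Research(3); Research=3 in [3,5]; Migrate=1 in [1,2]; Scope=1 in [1,3]; max 2 per slot (cap 2).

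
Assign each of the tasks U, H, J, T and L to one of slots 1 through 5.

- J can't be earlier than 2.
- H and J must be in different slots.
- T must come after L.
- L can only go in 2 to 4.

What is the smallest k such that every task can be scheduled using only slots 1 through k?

The precedence chain requires at least 2 distinct slots.
Propagating the time windows through the other constraints, T can't land before 3, so the schedule must run through at least slot 3.
3 works (last occupied slot: 3): for example H=1, J=2, U=1, T=3, L=2.

3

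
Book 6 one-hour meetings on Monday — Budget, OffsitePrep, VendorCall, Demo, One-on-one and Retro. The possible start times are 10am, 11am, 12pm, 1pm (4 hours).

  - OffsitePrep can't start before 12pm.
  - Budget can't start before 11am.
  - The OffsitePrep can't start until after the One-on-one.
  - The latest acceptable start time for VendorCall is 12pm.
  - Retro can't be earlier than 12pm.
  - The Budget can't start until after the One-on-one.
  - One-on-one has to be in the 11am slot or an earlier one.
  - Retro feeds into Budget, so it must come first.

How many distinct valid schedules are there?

48

Splitting on OffsitePrep: it can be 12pm (24), 1pm (24). Listing each branch's schedules as (Budget, VendorCall, Demo, One-on-one, Retro):
OffsitePrep=12pm: (1pm,10am,10am,10am,12pm) (1pm,10am,10am,11am,12pm) (1pm,10am,11am,10am,12pm) (1pm,10am,11am,11am,12pm) (1pm,10am,12pm,10am,12pm) (1pm,10am,12pm,11am,12pm) (1pm,10am,1pm,10am,12pm) (1pm,10am,1pm,11am,12pm) (1pm,11am,10am,10am,12pm) (1pm,11am,10am,11am,12pm) (1pm,11am,11am,10am,12pm) (1pm,11am,11am,11am,12pm) (1pm,11am,12pm,10am,12pm) (1pm,11am,12pm,11am,12pm) (1pm,11am,1pm,10am,12pm) (1pm,11am,1pm,11am,12pm) (1pm,12pm,10am,10am,12pm) (1pm,12pm,10am,11am,12pm) (1pm,12pm,11am,10am,12pm) (1pm,12pm,11am,11am,12pm) (1pm,12pm,12pm,10am,12pm) (1pm,12pm,12pm,11am,12pm) (1pm,12pm,1pm,10am,12pm) (1pm,12pm,1pm,11am,12pm) — 24.
OffsitePrep=1pm: (1pm,10am,10am,10am,12pm) (1pm,10am,10am,11am,12pm) (1pm,10am,11am,10am,12pm) (1pm,10am,11am,11am,12pm) (1pm,10am,12pm,10am,12pm) (1pm,10am,12pm,11am,12pm) (1pm,10am,1pm,10am,12pm) (1pm,10am,1pm,11am,12pm) (1pm,11am,10am,10am,12pm) (1pm,11am,10am,11am,12pm) (1pm,11am,11am,10am,12pm) (1pm,11am,11am,11am,12pm) (1pm,11am,12pm,10am,12pm) (1pm,11am,12pm,11am,12pm) (1pm,11am,1pm,10am,12pm) (1pm,11am,1pm,11am,12pm) (1pm,12pm,10am,10am,12pm) (1pm,12pm,10am,11am,12pm) (1pm,12pm,11am,10am,12pm) (1pm,12pm,11am,11am,12pm) (1pm,12pm,12pm,10am,12pm) (1pm,12pm,12pm,11am,12pm) (1pm,12pm,1pm,10am,12pm) (1pm,12pm,1pm,11am,12pm) — 24.
Summing: 24 + 24 = 48.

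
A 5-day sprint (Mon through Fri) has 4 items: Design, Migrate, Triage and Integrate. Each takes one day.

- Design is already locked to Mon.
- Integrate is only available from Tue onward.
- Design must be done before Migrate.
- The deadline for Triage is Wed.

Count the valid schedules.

Splitting on Migrate: it can be Tue (12), Wed (12), Thu (12), Fri (12). Listing each branch's schedules as (Design, Triage, Integrate):
Migrate=Tue: (Mon,Mon,Tue) (Mon,Mon,Wed) (Mon,Mon,Thu) (Mon,Mon,Fri) (Mon,Tue,Tue) (Mon,Tue,Wed) (Mon,Tue,Thu) (Mon,Tue,Fri) (Mon,Wed,Tue) (Mon,Wed,Wed) (Mon,Wed,Thu) (Mon,Wed,Fri) — 12.
Migrate=Wed: (Mon,Mon,Tue) (Mon,Mon,Wed) (Mon,Mon,Thu) (Mon,Mon,Fri) (Mon,Tue,Tue) (Mon,Tue,Wed) (Mon,Tue,Thu) (Mon,Tue,Fri) (Mon,Wed,Tue) (Mon,Wed,Wed) (Mon,Wed,Thu) (Mon,Wed,Fri) — 12.
Migrate=Thu: (Mon,Mon,Tue) (Mon,Mon,Wed) (Mon,Mon,Thu) (Mon,Mon,Fri) (Mon,Tue,Tue) (Mon,Tue,Wed) (Mon,Tue,Thu) (Mon,Tue,Fri) (Mon,Wed,Tue) (Mon,Wed,Wed) (Mon,Wed,Thu) (Mon,Wed,Fri) — 12.
Migrate=Fri: (Mon,Mon,Tue) (Mon,Mon,Wed) (Mon,Mon,Thu) (Mon,Mon,Fri) (Mon,Tue,Tue) (Mon,Tue,Wed) (Mon,Tue,Thu) (Mon,Tue,Fri) (Mon,Wed,Tue) (Mon,Wed,Wed) (Mon,Wed,Thu) (Mon,Wed,Fri) — 12.
Summing: 12 + 12 + 12 + 12 = 48.

48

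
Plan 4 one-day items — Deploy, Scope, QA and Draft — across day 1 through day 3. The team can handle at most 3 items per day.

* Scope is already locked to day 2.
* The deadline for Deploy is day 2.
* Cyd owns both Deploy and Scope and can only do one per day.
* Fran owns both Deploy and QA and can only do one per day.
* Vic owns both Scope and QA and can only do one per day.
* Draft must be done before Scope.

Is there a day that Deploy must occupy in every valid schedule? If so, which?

Deploy's window is day 1–day 2.
Scope is fixed at day 2, and Deploy can't share a day with Scope.
So Deploy must be day 1.

day 1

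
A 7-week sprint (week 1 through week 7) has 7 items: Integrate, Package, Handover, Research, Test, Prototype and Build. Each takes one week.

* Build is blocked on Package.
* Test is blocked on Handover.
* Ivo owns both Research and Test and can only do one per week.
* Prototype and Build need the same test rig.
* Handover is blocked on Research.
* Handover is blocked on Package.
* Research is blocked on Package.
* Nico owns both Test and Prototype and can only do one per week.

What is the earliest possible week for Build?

Precedence pushes Build to at least week 2.
Build at week 2 is achievable: Prototype in week 1; Research in week 2; Build in week 2; Package in week 1; Integrate in week 1; Test in week 4; Handover in week 3.

week 2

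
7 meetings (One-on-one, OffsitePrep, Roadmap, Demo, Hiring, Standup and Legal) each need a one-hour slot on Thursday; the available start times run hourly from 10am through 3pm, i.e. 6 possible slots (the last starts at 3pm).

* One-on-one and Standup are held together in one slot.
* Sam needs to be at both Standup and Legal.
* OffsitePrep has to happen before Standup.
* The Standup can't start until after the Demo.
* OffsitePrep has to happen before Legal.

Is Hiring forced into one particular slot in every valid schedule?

No

Hiring can be 10am (e.g. OffsitePrep=10am; Legal=12pm; Demo=10am; Standup=11am; Roadmap=10am; Hiring=10am; One-on-one=11am) or 11am (e.g. OffsitePrep -> 10am; Hiring -> 11am; Standup -> 11am; Legal -> 12pm; Demo -> 10am; One-on-one -> 11am; Roadmap -> 10am).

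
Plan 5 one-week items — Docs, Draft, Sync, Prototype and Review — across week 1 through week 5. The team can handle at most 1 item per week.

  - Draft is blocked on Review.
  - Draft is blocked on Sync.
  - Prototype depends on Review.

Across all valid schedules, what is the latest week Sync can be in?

week 4

Downstream work caps Sync at week 4.
Sync at week 4 is achievable: Draft=week 5; Sync=week 4; Review=week 1; Prototype=week 2; Docs=week 3.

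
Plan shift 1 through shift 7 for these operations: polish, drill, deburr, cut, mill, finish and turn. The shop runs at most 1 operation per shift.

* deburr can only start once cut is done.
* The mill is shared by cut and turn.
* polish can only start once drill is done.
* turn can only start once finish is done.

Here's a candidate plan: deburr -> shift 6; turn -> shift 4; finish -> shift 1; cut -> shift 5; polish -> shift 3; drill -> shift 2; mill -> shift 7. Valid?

polish can only start once drill is done — holds.
The shop runs at most 1 operation per shift — holds.
deburr can only start once cut is done — holds.
turn can only start once finish is done — holds.
The mill is shared by cut and turn — holds.

Valid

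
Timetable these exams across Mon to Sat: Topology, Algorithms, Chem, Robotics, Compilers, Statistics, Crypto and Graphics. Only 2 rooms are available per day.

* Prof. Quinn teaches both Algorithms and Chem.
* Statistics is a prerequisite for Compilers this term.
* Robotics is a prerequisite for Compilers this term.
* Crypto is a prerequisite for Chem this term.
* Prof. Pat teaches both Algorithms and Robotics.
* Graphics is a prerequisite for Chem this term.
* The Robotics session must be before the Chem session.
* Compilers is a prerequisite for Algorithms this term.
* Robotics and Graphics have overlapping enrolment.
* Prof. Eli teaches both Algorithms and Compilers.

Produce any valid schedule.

Crypto=Tue, Robotics=Mon, Chem=Wed, Algorithms=Thu, Graphics=Tue, Compilers=Wed, Statistics=Mon, Topology=Thu

Checking: Robotics(Mon) before Chem(Wed); Statistics(Mon) before Compilers(Wed); Graphics(Tue) before Chem(Wed); Robotics(Mon) before Compilers(Wed); Crypto(Tue) before Chem(Wed); Compilers(Wed) before Algorithms(Thu); Algorithms(Thu) != Chem(Wed); Algorithms(Thu) != Compilers(Wed); Robotics(Mon) != Graphics(Tue); Algorithms(Thu) != Robotics(Mon); max 2 per day (cap 2).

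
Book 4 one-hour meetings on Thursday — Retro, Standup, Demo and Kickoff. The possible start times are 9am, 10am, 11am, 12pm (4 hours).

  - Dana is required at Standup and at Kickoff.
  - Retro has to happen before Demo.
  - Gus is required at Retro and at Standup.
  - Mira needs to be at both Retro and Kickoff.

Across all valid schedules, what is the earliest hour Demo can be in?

10am

Precedence pushes Demo to at least 10am.
Demo at 10am is achievable: Kickoff in 11am; Retro in 9am; Standup in 10am; Demo in 10am.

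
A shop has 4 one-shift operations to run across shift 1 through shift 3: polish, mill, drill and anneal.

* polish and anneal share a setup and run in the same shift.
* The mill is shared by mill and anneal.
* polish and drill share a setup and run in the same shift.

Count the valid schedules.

6

Splitting on polish: it can be shift 1 (2), shift 2 (2), shift 3 (2). Listing each branch's schedules as (mill, drill, anneal) by shift number:
polish=shift 1: (2,1,1) (3,1,1) — 2.
polish=shift 2: (1,2,2) (3,2,2) — 2.
polish=shift 3: (1,3,3) (2,3,3) — 2.
Summing: 2 + 2 + 2 = 6.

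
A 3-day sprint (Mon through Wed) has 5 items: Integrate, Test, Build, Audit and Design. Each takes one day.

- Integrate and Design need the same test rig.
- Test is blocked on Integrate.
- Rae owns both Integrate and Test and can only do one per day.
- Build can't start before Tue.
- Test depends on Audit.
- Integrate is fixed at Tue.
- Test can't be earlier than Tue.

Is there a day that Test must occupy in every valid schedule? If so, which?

Wed

Test's window is Tue–Wed.
Integrate is fixed at Tue, and Test can't share a day with Integrate.
So Test must be Wed.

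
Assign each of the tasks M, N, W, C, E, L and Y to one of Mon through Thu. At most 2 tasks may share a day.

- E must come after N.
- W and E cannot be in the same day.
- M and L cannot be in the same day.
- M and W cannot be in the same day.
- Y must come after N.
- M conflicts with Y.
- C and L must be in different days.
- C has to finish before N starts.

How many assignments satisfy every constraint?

46

Splitting on M: it can be Mon (18), Tue (14), Wed (9), Thu (5). Listing each branch's schedules as (N, W, C, E, L, Y):
M=Mon: (Tue,Tue,Mon,Wed,Wed,Thu) (Tue,Tue,Mon,Wed,Thu,Wed) (Tue,Tue,Mon,Wed,Thu,Thu) (Tue,Tue,Mon,Thu,Wed,Wed) (Tue,Tue,Mon,Thu,Wed,Thu) (Tue,Tue,Mon,Thu,Thu,Wed) (Tue,Wed,Mon,Thu,Tue,Wed) (Tue,Wed,Mon,Thu,Tue,Thu) (Tue,Wed,Mon,Thu,Wed,Thu) (Tue,Wed,Mon,Thu,Thu,Wed) (Tue,Thu,Mon,Wed,Tue,Wed) (Tue,Thu,Mon,Wed,Tue,Thu) (Tue,Thu,Mon,Wed,Wed,Thu) (Tue,Thu,Mon,Wed,Thu,Wed) (Wed,Tue,Mon,Thu,Tue,Thu) (Wed,Tue,Mon,Thu,Wed,Thu) (Wed,Tue,Tue,Thu,Wed,Thu) (Wed,Wed,Mon,Thu,Tue,Thu) — 18.
M=Tue: (Tue,Mon,Mon,Wed,Wed,Thu) (Tue,Mon,Mon,Wed,Thu,Wed) (Tue,Mon,Mon,Wed,Thu,Thu) (Tue,Mon,Mon,Thu,Wed,Wed) (Tue,Mon,Mon,Thu,Wed,Thu) (Tue,Mon,Mon,Thu,Thu,Wed) (Tue,Wed,Mon,Thu,Wed,Thu) (Tue,Wed,Mon,Thu,Thu,Wed) (Tue,Thu,Mon,Wed,Wed,Thu) (Tue,Thu,Mon,Wed,Thu,Wed) (Wed,Mon,Mon,Thu,Wed,Thu) (Wed,Mon,Tue,Thu,Mon,Thu) (Wed,Mon,Tue,Thu,Wed,Thu) (Wed,Wed,Tue,Thu,Mon,Thu) — 14.
M=Wed: (Tue,Mon,Mon,Wed,Tue,Thu) (Tue,Mon,Mon,Wed,Thu,Thu) (Tue,Mon,Mon,Thu,Tue,Thu) (Tue,Tue,Mon,Wed,Thu,Thu) (Tue,Thu,Mon,Wed,Tue,Thu) (Wed,Mon,Mon,Thu,Tue,Thu) (Wed,Mon,Tue,Thu,Mon,Thu) (Wed,Tue,Mon,Thu,Tue,Thu) (Wed,Tue,Tue,Thu,Mon,Thu) — 9.
M=Thu: (Tue,Mon,Mon,Wed,Tue,Wed) (Tue,Mon,Mon,Thu,Tue,Wed) (Tue,Mon,Mon,Thu,Wed,Wed) (Tue,Tue,Mon,Thu,Wed,Wed) (Tue,Wed,Mon,Thu,Tue,Wed) — 5.
Summing: 18 + 14 + 9 + 5 = 46.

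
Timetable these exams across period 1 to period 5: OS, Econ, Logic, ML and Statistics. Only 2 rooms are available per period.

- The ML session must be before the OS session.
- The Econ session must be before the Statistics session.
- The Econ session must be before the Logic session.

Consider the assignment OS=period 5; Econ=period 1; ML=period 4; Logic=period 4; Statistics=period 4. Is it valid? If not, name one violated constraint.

Invalid. Only 2 rooms are available per period.

The Econ session must be before the Statistics session — holds.
The Econ session must be before the Logic session — holds.
Only 2 rooms are available per period — violated.
The ML session must be before the OS session — holds.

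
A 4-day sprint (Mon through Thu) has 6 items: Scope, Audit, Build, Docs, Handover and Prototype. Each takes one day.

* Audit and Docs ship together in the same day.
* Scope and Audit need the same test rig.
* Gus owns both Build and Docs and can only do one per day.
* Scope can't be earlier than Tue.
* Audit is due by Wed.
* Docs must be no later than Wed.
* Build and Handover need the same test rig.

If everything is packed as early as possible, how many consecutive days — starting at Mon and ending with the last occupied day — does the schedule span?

Scope can't be placed before Tue — that is day 2 counting from Mon — so the schedule must run through at least 2 days.
2 works (last occupied day: Tue): for example Scope in Tue; Prototype in Mon; Handover in Mon; Audit in Mon; Docs in Mon; Build in Tue.

2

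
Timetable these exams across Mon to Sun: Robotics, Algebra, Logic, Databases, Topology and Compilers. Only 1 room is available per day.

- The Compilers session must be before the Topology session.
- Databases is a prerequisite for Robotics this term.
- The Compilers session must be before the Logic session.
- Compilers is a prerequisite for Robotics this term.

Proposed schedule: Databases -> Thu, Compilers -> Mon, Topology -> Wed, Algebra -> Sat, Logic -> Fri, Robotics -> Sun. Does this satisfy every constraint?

The Compilers session must be before the Topology session — holds.
The Compilers session must be before the Logic session — holds.
Compilers is a prerequisite for Robotics this term — holds.
Only 1 room is available per day — holds.
Databases is a prerequisite for Robotics this term — holds.

Yes, all constraints hold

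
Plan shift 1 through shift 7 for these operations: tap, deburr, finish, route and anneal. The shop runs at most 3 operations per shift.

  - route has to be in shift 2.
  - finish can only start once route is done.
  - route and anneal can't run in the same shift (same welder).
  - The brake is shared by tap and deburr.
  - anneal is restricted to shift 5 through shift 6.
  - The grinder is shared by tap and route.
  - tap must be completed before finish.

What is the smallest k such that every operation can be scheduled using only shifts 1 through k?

5 shifts

The precedence chain requires at least 2 distinct shifts.
With at most 3 per shift and 5 operations, at least 2 shifts are needed.
anneal can't be placed before shift 5, so the schedule must run through at least shift 5.
5 works (last occupied shift: shift 5): for example finish -> shift 3; route -> shift 2; tap -> shift 1; deburr -> shift 2; anneal -> shift 5.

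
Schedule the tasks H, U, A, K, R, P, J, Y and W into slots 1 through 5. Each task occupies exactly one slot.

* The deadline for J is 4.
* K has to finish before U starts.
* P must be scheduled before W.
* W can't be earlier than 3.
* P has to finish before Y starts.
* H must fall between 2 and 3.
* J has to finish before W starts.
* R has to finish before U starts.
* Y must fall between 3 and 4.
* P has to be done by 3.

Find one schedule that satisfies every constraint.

R -> 1, J -> 1, W -> 3, Y -> 3, H -> 2, K -> 1, U -> 2, P -> 1, A -> 1

Checking: J(1) before W(3); R(1) before U(2); P(1) before Y(3); K(1) before U(2); P(1) before W(3); J=1 in [1,4]; H=2 in [2,3]; Y=3 in [3,4]; P=1 in [1,3]; W=3 in [3,5].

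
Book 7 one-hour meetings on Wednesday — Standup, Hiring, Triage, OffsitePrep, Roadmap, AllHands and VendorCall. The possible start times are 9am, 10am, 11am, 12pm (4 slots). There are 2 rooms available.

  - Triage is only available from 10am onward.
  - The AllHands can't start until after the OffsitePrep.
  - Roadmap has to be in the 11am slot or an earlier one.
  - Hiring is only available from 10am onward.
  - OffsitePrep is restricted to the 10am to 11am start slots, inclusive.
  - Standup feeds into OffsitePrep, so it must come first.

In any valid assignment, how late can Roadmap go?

Roadmap's own window allows nothing later than 11am.
Roadmap at 11am is achievable: Hiring=10am; Standup=9am; Triage=11am; VendorCall=9am; Roadmap=11am; OffsitePrep=10am; AllHands=12pm.

11am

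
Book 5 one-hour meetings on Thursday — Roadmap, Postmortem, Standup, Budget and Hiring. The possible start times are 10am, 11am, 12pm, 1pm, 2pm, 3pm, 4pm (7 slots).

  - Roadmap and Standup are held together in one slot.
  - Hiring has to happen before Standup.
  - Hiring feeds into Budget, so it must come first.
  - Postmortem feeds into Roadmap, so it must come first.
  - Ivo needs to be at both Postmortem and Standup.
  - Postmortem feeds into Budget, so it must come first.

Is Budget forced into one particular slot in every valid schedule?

No

Budget can be 11am (e.g. Standup in 11am; Roadmap in 11am; Budget in 11am; Hiring in 10am; Postmortem in 10am) or 12pm (e.g. Standup in 11am; Hiring in 10am; Postmortem in 10am; Budget in 12pm; Roadmap in 11am).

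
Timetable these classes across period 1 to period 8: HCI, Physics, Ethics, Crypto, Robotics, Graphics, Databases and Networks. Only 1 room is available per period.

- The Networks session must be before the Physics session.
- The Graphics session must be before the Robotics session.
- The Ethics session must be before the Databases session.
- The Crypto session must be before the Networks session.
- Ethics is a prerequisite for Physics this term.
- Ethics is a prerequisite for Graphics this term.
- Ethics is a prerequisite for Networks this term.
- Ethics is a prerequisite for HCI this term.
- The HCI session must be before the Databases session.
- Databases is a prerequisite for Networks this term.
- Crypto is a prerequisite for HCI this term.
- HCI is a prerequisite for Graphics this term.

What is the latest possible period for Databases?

Precedence pushes Databases to at least period 3; downstream work caps Databases at period 6.
Databases at period 6 is achievable: Networks -> period 7; Robotics -> period 5; Graphics -> period 4; Physics -> period 8; Crypto -> period 2; HCI -> period 3; Databases -> period 6; Ethics -> period 1.

period 6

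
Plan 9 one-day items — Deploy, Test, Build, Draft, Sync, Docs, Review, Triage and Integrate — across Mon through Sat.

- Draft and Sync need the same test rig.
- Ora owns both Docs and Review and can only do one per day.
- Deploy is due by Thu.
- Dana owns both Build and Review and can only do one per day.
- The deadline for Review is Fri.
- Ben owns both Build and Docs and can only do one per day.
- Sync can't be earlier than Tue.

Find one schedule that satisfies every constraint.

Deploy -> Mon, Draft -> Mon, Review -> Mon, Docs -> Wed, Test -> Mon, Build -> Tue, Triage -> Mon, Integrate -> Mon, Sync -> Tue

Checking: Draft(Mon) != Sync(Tue); Build(Tue) != Docs(Wed); Docs(Wed) != Review(Mon); Build(Tue) != Review(Mon); Review=Mon in [Mon,Fri]; Sync=Tue in [Tue,Sat]; Deploy=Mon in [Mon,Thu].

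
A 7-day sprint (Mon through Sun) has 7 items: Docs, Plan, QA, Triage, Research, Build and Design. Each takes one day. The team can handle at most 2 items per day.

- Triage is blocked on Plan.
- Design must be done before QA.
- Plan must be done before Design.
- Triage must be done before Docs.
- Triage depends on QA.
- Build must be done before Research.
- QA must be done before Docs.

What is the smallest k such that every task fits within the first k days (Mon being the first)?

The precedence chain requires at least 5 distinct days.
With at most 2 per day and 7 tasks, at least 4 days are needed.
5 works (last occupied day: Fri): for example QA=Wed, Design=Tue, Research=Tue, Triage=Thu, Build=Mon, Plan=Mon, Docs=Fri.

5 days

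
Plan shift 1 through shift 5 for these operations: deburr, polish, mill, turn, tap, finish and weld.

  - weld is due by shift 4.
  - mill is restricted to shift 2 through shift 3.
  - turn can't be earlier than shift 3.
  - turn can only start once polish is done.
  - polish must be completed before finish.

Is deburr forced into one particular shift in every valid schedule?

No

deburr can be shift 1 (e.g. deburr -> shift 1, finish -> shift 2, tap -> shift 1, turn -> shift 3, mill -> shift 2, weld -> shift 1, polish -> shift 1) or shift 2 (e.g. turn -> shift 3, mill -> shift 2, finish -> shift 2, tap -> shift 1, weld -> shift 1, polish -> shift 1, deburr -> shift 2).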